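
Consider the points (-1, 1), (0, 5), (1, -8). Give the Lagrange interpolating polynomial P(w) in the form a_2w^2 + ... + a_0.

Build the Lagrange basis polynomials:
L_0(w) = w(w - 1) / [2] = (1/2)w^2 - (1/2)w
L_1(w) = (w + 1)(w - 1) / [-1] = -w^2 + 1
L_2(w) = (w + 1)w / [2] = (1/2)w^2 + (1/2)w
P(w) = 1·L_0 + 5·L_1 + (-8)·L_2
  1·L_0(w) = (1/2)w^2 - (1/2)w
  5·L_1(w) = -5w^2 + 5
  (-8)·L_2(w) = -4w^2 - 4w
Adding term by term: -(17/2)w^2 - (9/2)w + 5

P(w) = -(17/2)w^2 - (9/2)w + 5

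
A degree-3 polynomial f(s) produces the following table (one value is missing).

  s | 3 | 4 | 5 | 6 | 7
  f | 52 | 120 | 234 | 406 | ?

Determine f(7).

648

The 4 known values determine f uniquely (degree ≤ 3).
L_0(7) = (3)·(2)·(1)/[(-1)·(-2)·(-3)] = -1
L_1(7) = (4)·(2)·(1)/[(1)·(-1)·(-2)] = 4
L_2(7) = (4)·(3)·(1)/[(2)·(1)·(-1)] = -6
L_3(7) = (4)·(3)·(2)/[(3)·(2)·(1)] = 4
Sum: 52·(-1) + 120·(4) + 234·(-6) + 406·(4) = 648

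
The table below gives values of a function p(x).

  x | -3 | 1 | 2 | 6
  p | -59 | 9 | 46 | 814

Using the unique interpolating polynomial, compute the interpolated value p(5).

493

Using Newton's divided-difference form:
p[-3,1] = (9 - (-59)) / (1 - (-3)) = 17
p[1,2] = (46 - 9) / (2 - 1) = 37
p[2,6] = (814 - 46) / (6 - 2) = 192
p[-3,1,2] = (37 - 17) / (2 - (-3)) = 4
p[1,2,6] = (192 - 37) / (6 - 1) = 31
p[-3,1,2,6] = (31 - 4) / (6 - (-3)) = 3
p(5) = -59 + 17·(8) + 4·(8)·(4) + 3·(8)·(4)·(3) = 493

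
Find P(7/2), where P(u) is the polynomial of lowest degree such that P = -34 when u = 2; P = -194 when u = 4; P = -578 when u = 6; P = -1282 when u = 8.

Using Newton's divided-difference form:
P[2,4] = (-194 - (-34)) / (4 - 2) = -80
P[4,6] = (-578 - (-194)) / (6 - 4) = -192
P[6,8] = (-1282 - (-578)) / (8 - 6) = -352
P[2,4,6] = (-192 - (-80)) / (6 - 2) = -28
P[4,6,8] = (-352 - (-192)) / (8 - 4) = -40
P[2,4,6,8] = (-40 - (-28)) / (8 - 2) = -2
P(7/2) = -34 + (-80)·(3/2) + (-28)·(3/2)·(-1/2) + (-2)·(3/2)·(-1/2)·(-5/2) = -547/4

-547/4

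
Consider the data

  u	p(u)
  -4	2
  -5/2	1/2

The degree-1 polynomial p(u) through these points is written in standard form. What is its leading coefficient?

-1

L_0(u) = (u + 5/2) / [-3/2] = -(2/3)u - 5/3
L_1(u) = (u + 4) / [3/2] = (2/3)u + 8/3
p(u) = 2·L_0 + (1/2)·L_1
Only the coefficient of u is needed; take it from each L_i and combine:
2·(-2/3) + (1/2)·(2/3) = -1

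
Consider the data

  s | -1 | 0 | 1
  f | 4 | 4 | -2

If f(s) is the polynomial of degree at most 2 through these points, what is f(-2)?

Using Newton's divided-difference form:
f[-1,0] = (4 - 4) / (0 - (-1)) = 0
f[0,1] = (-2 - 4) / (1 - 0) = -6
f[-1,0,1] = (-6 - 0) / (1 - (-1)) = -3
f(-2) = 4 + 0·(-1) + (-3)·(-1)·(-2) = -2

-2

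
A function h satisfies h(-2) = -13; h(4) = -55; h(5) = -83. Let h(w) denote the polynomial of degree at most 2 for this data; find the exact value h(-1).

Using Newton's divided-difference form:
h[-2,4] = (-55 - (-13)) / (4 - (-2)) = -7
h[4,5] = (-83 - (-55)) / (5 - 4) = -28
h[-2,4,5] = (-28 - (-7)) / (5 - (-2)) = -3
h(-1) = -13 + (-7)·(1) + (-3)·(1)·(-5) = -5

-5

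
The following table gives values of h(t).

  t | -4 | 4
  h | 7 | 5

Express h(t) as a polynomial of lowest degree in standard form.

h(t) = -(1/4)t + 6

Build the Lagrange basis polynomials:
L_0(t) = (t - 4) / [-8] = -(1/8)t + 1/2
L_1(t) = (t + 4) / [8] = (1/8)t + 1/2
h(t) = 7·L_0 + 5·L_1
  7·L_0(t) = -(7/8)t + 7/2
  5·L_1(t) = (5/8)t + 5/2
Adding term by term: -(1/4)t + 6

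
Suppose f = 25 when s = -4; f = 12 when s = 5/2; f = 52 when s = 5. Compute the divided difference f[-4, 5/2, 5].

f[-4,5/2] = (12 - 25) / (5/2 - (-4)) = -2
f[5/2,5] = (52 - 12) / (5 - 5/2) = 16
f[-4,5/2,5] = (16 - (-2)) / (5 - (-4)) = 2

2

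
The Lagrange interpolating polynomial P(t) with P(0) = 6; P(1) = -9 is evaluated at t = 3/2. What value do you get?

Evaluate each Lagrange basis at t = 3/2:
L_0(3/2) = (1/2)/[(-1)] = -1/2
L_1(3/2) = (3/2)/[(1)] = 3/2
Sum: 6·(-1/2) + (-9)·(3/2) = -33/2

-33/2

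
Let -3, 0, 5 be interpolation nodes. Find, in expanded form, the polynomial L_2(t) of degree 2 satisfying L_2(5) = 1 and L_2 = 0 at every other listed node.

L_2(t) = (1/40)t^2 + (3/40)t

L_2(t) = (t + 3)t / [(8)·(5)]
       = (t^2 + 3t) / (40)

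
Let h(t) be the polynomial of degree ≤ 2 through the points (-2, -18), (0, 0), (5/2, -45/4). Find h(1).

Using Newton's divided-difference form:
h[-2,0] = (0 - (-18)) / (0 - (-2)) = 9
h[0,5/2] = (-45/4 - 0) / (5/2 - 0) = -9/2
h[-2,0,5/2] = (-9/2 - 9) / (5/2 - (-2)) = -3
h(1) = -18 + 9·(3) + (-3)·(3)·(1) = 0

0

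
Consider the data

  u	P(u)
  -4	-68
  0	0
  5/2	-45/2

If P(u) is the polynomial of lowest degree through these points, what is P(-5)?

-105

L_0(-5) = (-5)·(-15/2)/[(-4)·(-13/2)] = 75/52
L_1(-5) = (-1)·(-15/2)/[(4)·(-5/2)] = -3/4
L_2(-5) = (-1)·(-5)/[(13/2)·(5/2)] = 4/13
Sum: (-68)·(75/52) + 0 + (-45/2)·(4/13) = -105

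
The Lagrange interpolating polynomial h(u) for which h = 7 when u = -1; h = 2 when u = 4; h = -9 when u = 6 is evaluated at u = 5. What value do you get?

Evaluate each Lagrange basis at u = 5:
L_0(5) = (1)·(-1)/[(-5)·(-7)] = -1/35
L_1(5) = (6)·(-1)/[(5)·(-2)] = 3/5
L_2(5) = (6)·(1)/[(7)·(2)] = 3/7
Sum: 7·(-1/35) + 2·(3/5) + (-9)·(3/7) = -20/7

-20/7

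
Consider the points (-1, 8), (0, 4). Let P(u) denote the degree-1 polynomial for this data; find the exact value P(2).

Evaluate each Lagrange basis at u = 2:
L_0(2) = (2)/[(-1)] = -2
L_1(2) = (3)/[(1)] = 3
Sum: 8·(-2) + 4·(3) = -4

-4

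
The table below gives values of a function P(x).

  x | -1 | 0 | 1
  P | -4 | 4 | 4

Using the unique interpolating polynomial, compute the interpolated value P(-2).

L_0(-2) = (-2)·(-3)/[(-1)·(-2)] = 3
L_1(-2) = (-1)·(-3)/[(1)·(-1)] = -3
L_2(-2) = (-1)·(-2)/[(2)·(1)] = 1
Sum: (-4)·(3) + 4·(-3) + 4·(1) = -20

-20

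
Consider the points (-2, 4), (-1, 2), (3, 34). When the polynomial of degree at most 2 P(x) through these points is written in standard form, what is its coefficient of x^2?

The leading coefficient equals the top divided difference P[-2,-1,3].
P[-2,-1] = (2 - 4) / (-1 - (-2)) = -2
P[-1,3] = (34 - 2) / (3 - (-1)) = 8
P[-2,-1,3] = (8 - (-2)) / (3 - (-2)) = 2

2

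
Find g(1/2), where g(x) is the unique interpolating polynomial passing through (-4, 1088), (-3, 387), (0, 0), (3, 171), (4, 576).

11/16

Evaluate each Lagrange basis at x = 1/2:
L_0(1/2) = (7/2)·(1/2)·(-5/2)·(-7/2)/[(-1)·(-4)·(-7)·(-8)] = 35/512
L_1(1/2) = (9/2)·(1/2)·(-5/2)·(-7/2)/[(1)·(-3)·(-6)·(-7)] = -5/32
L_2(1/2) = (9/2)·(7/2)·(-5/2)·(-7/2)/[(4)·(3)·(-3)·(-4)] = 245/256
L_3(1/2) = (9/2)·(7/2)·(1/2)·(-7/2)/[(7)·(6)·(3)·(-1)] = 7/32
L_4(1/2) = (9/2)·(7/2)·(1/2)·(-5/2)/[(8)·(7)·(4)·(1)] = -45/512
Sum: 1088·(35/512) + 387·(-5/32) + 0 + 171·(7/32) + 576·(-45/512) = 11/16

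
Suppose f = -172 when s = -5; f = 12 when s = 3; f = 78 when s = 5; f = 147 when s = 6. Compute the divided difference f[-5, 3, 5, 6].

1

f[-5,3] = (12 - (-172)) / (3 - (-5)) = 23
f[3,5] = (78 - 12) / (5 - 3) = 33
f[5,6] = (147 - 78) / (6 - 5) = 69
f[-5,3,5] = (33 - 23) / (5 - (-5)) = 1
f[3,5,6] = (69 - 33) / (6 - 3) = 12
f[-5,3,5,6] = (12 - 1) / (6 - (-5)) = 1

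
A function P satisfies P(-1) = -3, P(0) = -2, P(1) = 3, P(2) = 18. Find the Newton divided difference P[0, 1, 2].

5

P[0,1] = (3 - (-2)) / (1 - 0) = 5
P[1,2] = (18 - 3) / (2 - 1) = 15
P[0,1,2] = (15 - 5) / (2 - 0) = 5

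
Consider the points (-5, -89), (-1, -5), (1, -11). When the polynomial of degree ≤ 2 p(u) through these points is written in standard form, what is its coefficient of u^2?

The leading coefficient equals the top divided difference p[-5,-1,1].
p[-5,-1] = (-5 - (-89)) / (-1 - (-5)) = 21
p[-1,1] = (-11 - (-5)) / (1 - (-1)) = -3
p[-5,-1,1] = (-3 - 21) / (1 - (-5)) = -4

-4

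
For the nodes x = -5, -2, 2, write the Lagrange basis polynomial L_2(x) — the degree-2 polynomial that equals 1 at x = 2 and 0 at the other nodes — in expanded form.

L_2(x) = (x + 5)(x + 2) / [(7)·(4)]
       = (x^2 + 7x + 10) / (28)

L_2(x) = (1/28)x^2 + (1/4)x + 5/14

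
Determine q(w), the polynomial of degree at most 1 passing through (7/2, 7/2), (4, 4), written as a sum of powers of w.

q(w) = w

Build the Lagrange basis polynomials:
L_0(w) = (w - 4) / [-1/2] = -2w + 8
L_1(w) = (w - 7/2) / [1/2] = 2w - 7
q(w) = (7/2)·L_0 + 4·L_1
  (7/2)·L_0(w) = -7w + 28
  4·L_1(w) = 8w - 28
Adding term by term: w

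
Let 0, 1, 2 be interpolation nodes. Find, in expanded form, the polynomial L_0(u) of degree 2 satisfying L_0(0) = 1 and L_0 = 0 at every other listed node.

L_0(u) = (1/2)u^2 - (3/2)u + 1

L_0(u) = (u - 1)(u - 2) / [(-1)·(-2)]
       = (u^2 - 3u + 2) / (2)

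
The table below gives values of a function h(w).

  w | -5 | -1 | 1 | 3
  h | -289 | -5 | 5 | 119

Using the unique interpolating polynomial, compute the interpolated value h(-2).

Evaluate each Lagrange basis at w = -2:
L_0(-2) = (-1)·(-3)·(-5)/[(-4)·(-6)·(-8)] = 5/64
L_1(-2) = (3)·(-3)·(-5)/[(4)·(-2)·(-4)] = 45/32
L_2(-2) = (3)·(-1)·(-5)/[(6)·(2)·(-2)] = -5/8
L_3(-2) = (3)·(-1)·(-3)/[(8)·(4)·(2)] = 9/64
Sum: (-289)·(5/64) + (-5)·(45/32) + 5·(-5/8) + 119·(9/64) = -16

-16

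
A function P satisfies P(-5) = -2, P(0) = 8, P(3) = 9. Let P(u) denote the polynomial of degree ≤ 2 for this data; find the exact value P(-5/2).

413/96

Using Newton's divided-difference form:
P[-5,0] = (8 - (-2)) / (0 - (-5)) = 2
P[0,3] = (9 - 8) / (3 - 0) = 1/3
P[-5,0,3] = (1/3 - 2) / (3 - (-5)) = -5/24
P(-5/2) = -2 + 2·(5/2) + (-5/24)·(5/2)·(-5/2) = 413/96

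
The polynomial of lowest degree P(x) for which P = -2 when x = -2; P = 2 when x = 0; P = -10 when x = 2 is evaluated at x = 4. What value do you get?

Using Newton's divided-difference form:
P[-2,0] = (2 - (-2)) / (0 - (-2)) = 2
P[0,2] = (-10 - 2) / (2 - 0) = -6
P[-2,0,2] = (-6 - 2) / (2 - (-2)) = -2
P(4) = -2 + 2·(6) + (-2)·(6)·(4) = -38

-38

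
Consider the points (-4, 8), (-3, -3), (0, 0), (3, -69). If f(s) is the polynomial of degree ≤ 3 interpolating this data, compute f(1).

-7

Evaluate each Lagrange basis at s = 1:
L_0(1) = (4)·(1)·(-2)/[(-1)·(-4)·(-7)] = 2/7
L_1(1) = (5)·(1)·(-2)/[(1)·(-3)·(-6)] = -5/9
L_2(1) = (5)·(4)·(-2)/[(4)·(3)·(-3)] = 10/9
L_3(1) = (5)·(4)·(1)/[(7)·(6)·(3)] = 10/63
Sum: 8·(2/7) + (-3)·(-5/9) + 0 + (-69)·(10/63) = -7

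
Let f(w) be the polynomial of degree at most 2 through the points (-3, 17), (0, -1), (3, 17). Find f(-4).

31

L_0(-4) = (-4)·(-7)/[(-3)·(-6)] = 14/9
L_1(-4) = (-1)·(-7)/[(3)·(-3)] = -7/9
L_2(-4) = (-1)·(-4)/[(6)·(3)] = 2/9
Sum: 17·(14/9) + (-1)·(-7/9) + 17·(2/9) = 31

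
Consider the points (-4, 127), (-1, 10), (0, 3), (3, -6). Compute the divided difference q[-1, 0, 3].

q[-1,0] = (3 - 10) / (0 - (-1)) = -7
q[0,3] = (-6 - 3) / (3 - 0) = -3
q[-1,0,3] = (-3 - (-7)) / (3 - (-1)) = 1

1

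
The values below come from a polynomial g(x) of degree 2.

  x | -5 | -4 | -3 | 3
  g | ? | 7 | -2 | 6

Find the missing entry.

398/21

The 3 known values determine g uniquely (degree ≤ 2).
Evaluate each Lagrange basis at x = -5:
L_0(-5) = (-2)·(-8)/[(-1)·(-7)] = 16/7
L_1(-5) = (-1)·(-8)/[(1)·(-6)] = -4/3
L_2(-5) = (-1)·(-2)/[(7)·(6)] = 1/21
Sum: 7·(16/7) + (-2)·(-4/3) + 6·(1/21) = 398/21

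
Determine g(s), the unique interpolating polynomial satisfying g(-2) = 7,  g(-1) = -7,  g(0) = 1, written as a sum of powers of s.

g(s) = 11s^2 + 19s + 1

Build the Lagrange basis polynomials:
L_0(s) = (s + 1)s / [2] = (1/2)s^2 + (1/2)s
L_1(s) = (s + 2)s / [-1] = -s^2 - 2s
L_2(s) = (s + 2)(s + 1) / [2] = (1/2)s^2 + (3/2)s + 1
g(s) = 7·L_0 + (-7)·L_1 + 1·L_2
  7·L_0(s) = (7/2)s^2 + (7/2)s
  (-7)·L_1(s) = 7s^2 + 14s
  1·L_2(s) = (1/2)s^2 + (3/2)s + 1
Adding term by term: 11s^2 + 19s + 1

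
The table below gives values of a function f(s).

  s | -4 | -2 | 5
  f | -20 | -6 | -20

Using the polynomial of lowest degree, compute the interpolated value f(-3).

Evaluate each Lagrange basis at s = -3:
L_0(-3) = (-1)·(-8)/[(-2)·(-9)] = 4/9
L_1(-3) = (1)·(-8)/[(2)·(-7)] = 4/7
L_2(-3) = (1)·(-1)/[(9)·(7)] = -1/63
Sum: (-20)·(4/9) + (-6)·(4/7) + (-20)·(-1/63) = -12

-12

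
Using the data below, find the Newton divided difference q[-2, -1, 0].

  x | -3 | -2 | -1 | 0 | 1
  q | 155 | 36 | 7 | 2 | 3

q[-2,-1] = (7 - 36) / (-1 - (-2)) = -29
q[-1,0] = (2 - 7) / (0 - (-1)) = -5
q[-2,-1,0] = (-5 - (-29)) / (0 - (-2)) = 12

12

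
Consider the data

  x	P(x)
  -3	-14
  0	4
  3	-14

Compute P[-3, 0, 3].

-2

P[-3,0] = (4 - (-14)) / (0 - (-3)) = 6
P[0,3] = (-14 - 4) / (3 - 0) = -6
P[-3,0,3] = (-6 - 6) / (3 - (-3)) = -2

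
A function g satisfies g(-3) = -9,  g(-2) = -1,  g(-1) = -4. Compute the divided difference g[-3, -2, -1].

-11/2

g[-3,-2] = (-1 - (-9)) / (-2 - (-3)) = 8
g[-2,-1] = (-4 - (-1)) / (-1 - (-2)) = -3
g[-3,-2,-1] = (-3 - 8) / (-1 - (-3)) = -11/2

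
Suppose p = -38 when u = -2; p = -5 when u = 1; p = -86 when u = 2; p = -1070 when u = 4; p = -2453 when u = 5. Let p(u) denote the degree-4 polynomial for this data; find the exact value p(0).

Evaluate each Lagrange basis at u = 0:
L_0(0) = (-1)·(-2)·(-4)·(-5)/[(-3)·(-4)·(-6)·(-7)] = 5/63
L_1(0) = (2)·(-2)·(-4)·(-5)/[(3)·(-1)·(-3)·(-4)] = 20/9
L_2(0) = (2)·(-1)·(-4)·(-5)/[(4)·(1)·(-2)·(-3)] = -5/3
L_3(0) = (2)·(-1)·(-2)·(-5)/[(6)·(3)·(2)·(-1)] = 5/9
L_4(0) = (2)·(-1)·(-2)·(-4)/[(7)·(4)·(3)·(1)] = -4/21
Sum: (-38)·(5/63) + (-5)·(20/9) + (-86)·(-5/3) + (-1070)·(5/9) + (-2453)·(-4/21) = 2

2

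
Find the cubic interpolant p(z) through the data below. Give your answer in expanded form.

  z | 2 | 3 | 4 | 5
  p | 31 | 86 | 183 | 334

Newton's divided differences:
p[2,3] = (86 - 31) / (3 - 2) = 55
p[3,4] = (183 - 86) / (4 - 3) = 97
p[4,5] = (334 - 183) / (5 - 4) = 151
p[2,3,4] = (97 - 55) / (4 - 2) = 21
p[3,4,5] = (151 - 97) / (5 - 3) = 27
p[2,3,4,5] = (27 - 21) / (5 - 2) = 2
p(z) = 31 + 55·(z - 2) + 21·(z - 2)(z - 3) + 2·(z - 2)(z - 3)(z - 4)
Expanding: p(z) = 2z^3 + 3z^2 + 2z - 1

p(z) = 2z^3 + 3z^2 + 2z - 1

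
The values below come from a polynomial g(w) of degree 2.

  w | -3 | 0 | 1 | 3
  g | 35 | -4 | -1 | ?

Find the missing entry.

The 3 known values determine g uniquely (degree ≤ 2).
Evaluate each Lagrange basis at w = 3:
L_0(3) = (3)·(2)/[(-3)·(-4)] = 1/2
L_1(3) = (6)·(2)/[(3)·(-1)] = -4
L_2(3) = (6)·(3)/[(4)·(1)] = 9/2
Sum: 35·(1/2) + (-4)·(-4) + (-1)·(9/2) = 29

29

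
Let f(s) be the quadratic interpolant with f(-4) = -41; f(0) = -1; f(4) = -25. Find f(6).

-61

Using Newton's divided-difference form:
f[-4,0] = (-1 - (-41)) / (0 - (-4)) = 10
f[0,4] = (-25 - (-1)) / (4 - 0) = -6
f[-4,0,4] = (-6 - 10) / (4 - (-4)) = -2
f(6) = -41 + 10·(10) + (-2)·(10)·(6) = -61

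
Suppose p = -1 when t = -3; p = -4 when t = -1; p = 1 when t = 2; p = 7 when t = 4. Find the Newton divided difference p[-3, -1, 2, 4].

-11/210

p[-3,-1] = (-4 - (-1)) / (-1 - (-3)) = -3/2
p[-1,2] = (1 - (-4)) / (2 - (-1)) = 5/3
p[2,4] = (7 - 1) / (4 - 2) = 3
p[-3,-1,2] = (5/3 - (-3/2)) / (2 - (-3)) = 19/30
p[-1,2,4] = (3 - 5/3) / (4 - (-1)) = 4/15
p[-3,-1,2,4] = (4/15 - 19/30) / (4 - (-3)) = -11/210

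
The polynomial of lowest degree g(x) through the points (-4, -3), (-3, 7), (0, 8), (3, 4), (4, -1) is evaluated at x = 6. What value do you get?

Evaluate each Lagrange basis at x = 6:
L_0(6) = (9)·(6)·(3)·(2)/[(-1)·(-4)·(-7)·(-8)] = 81/56
L_1(6) = (10)·(6)·(3)·(2)/[(1)·(-3)·(-6)·(-7)] = -20/7
L_2(6) = (10)·(9)·(3)·(2)/[(4)·(3)·(-3)·(-4)] = 15/4
L_3(6) = (10)·(9)·(6)·(2)/[(7)·(6)·(3)·(-1)] = -60/7
L_4(6) = (10)·(9)·(6)·(3)/[(8)·(7)·(4)·(1)] = 405/56
Sum: (-3)·(81/56) + 7·(-20/7) + 8·(15/4) + 4·(-60/7) + (-1)·(405/56) = -251/7

-251/7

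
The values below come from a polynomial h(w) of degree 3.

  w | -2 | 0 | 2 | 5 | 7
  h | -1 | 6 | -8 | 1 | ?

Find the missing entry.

293/4

The 4 known values determine h uniquely (degree ≤ 3).
Evaluate each Lagrange basis at w = 7:
L_0(7) = (7)·(5)·(2)/[(-2)·(-4)·(-7)] = -5/4
L_1(7) = (9)·(5)·(2)/[(2)·(-2)·(-5)] = 9/2
L_2(7) = (9)·(7)·(2)/[(4)·(2)·(-3)] = -21/4
L_3(7) = (9)·(7)·(5)/[(7)·(5)·(3)] = 3
Sum: (-1)·(-5/4) + 6·(9/2) + (-8)·(-21/4) + 1·(3) = 293/4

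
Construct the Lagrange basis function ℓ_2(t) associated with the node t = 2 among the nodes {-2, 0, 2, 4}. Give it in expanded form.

ℓ_2(t) = -(1/16)t^3 + (1/8)t^2 + (1/2)t

ℓ_2(t) = (t + 2)t(t - 4) / [(4)·(2)·(-2)]
       = (t^3 - 2t^2 - 8t) / (-16)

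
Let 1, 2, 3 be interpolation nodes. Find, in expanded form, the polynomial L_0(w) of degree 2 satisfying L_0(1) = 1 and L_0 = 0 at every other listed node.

L_0(w) = (w - 2)(w - 3) / [(-1)·(-2)]
       = (w^2 - 5w + 6) / (2)

L_0(w) = (1/2)w^2 - (5/2)w + 3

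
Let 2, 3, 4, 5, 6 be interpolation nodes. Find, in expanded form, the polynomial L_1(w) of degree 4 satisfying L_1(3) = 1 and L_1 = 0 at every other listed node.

L_1(w) = -(1/6)w^4 + (17/6)w^3 - (52/3)w^2 + (134/3)w - 40

L_1(w) = (w - 2)(w - 4)(w - 5)(w - 6) / [(1)·(-1)·(-2)·(-3)]
       = (w^4 - 17w^3 + 104w^2 - 268w + 240) / (-6)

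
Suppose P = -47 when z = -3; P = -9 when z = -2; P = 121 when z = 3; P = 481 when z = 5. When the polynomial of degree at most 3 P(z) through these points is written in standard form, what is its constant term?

1

Build the Lagrange basis polynomials:
L_0(z) = (z + 2)(z - 3)(z - 5) / [-48] = -(1/48)z^3 + (1/8)z^2 + (1/48)z - 5/8
L_1(z) = (z + 3)(z - 3)(z - 5) / [35] = (1/35)z^3 - (1/7)z^2 - (9/35)z + 9/7
L_2(z) = (z + 3)(z + 2)(z - 5) / [-60] = -(1/60)z^3 + (19/60)z + 1/2
L_3(z) = (z + 3)(z + 2)(z - 3) / [112] = (1/112)z^3 + (1/56)z^2 - (9/112)z - 9/56
P(z) = (-47)·L_0 + (-9)·L_1 + 121·L_2 + 481·L_3
Only the constant term is needed; take it from each L_i and combine:
(-47)·(-5/8) + (-9)·(9/7) + 121·(1/2) + 481·(-9/56) = 1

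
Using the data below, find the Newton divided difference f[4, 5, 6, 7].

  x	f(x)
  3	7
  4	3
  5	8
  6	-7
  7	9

f[4,5] = (8 - 3) / (5 - 4) = 5
f[5,6] = (-7 - 8) / (6 - 5) = -15
f[6,7] = (9 - (-7)) / (7 - 6) = 16
f[4,5,6] = (-15 - 5) / (6 - 4) = -10
f[5,6,7] = (16 - (-15)) / (7 - 5) = 31/2
f[4,5,6,7] = (31/2 - (-10)) / (7 - 4) = 17/2

17/2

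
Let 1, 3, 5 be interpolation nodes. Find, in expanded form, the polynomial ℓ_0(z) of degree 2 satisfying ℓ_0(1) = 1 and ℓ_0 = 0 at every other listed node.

ℓ_0(z) = (z - 3)(z - 5) / [(-2)·(-4)]
       = (z^2 - 8z + 15) / (8)

ℓ_0(z) = (1/8)z^2 - z + 15/8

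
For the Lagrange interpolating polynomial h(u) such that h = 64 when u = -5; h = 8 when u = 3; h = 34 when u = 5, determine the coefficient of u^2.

2

The leading coefficient equals the top divided difference h[-5,3,5].
h[-5,3] = (8 - 64) / (3 - (-5)) = -7
h[3,5] = (34 - 8) / (5 - 3) = 13
h[-5,3,5] = (13 - (-7)) / (5 - (-5)) = 2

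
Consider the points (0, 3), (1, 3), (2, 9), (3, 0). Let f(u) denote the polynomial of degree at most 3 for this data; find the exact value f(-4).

483

L_0(-4) = (-5)·(-6)·(-7)/[(-1)·(-2)·(-3)] = 35
L_1(-4) = (-4)·(-6)·(-7)/[(1)·(-1)·(-2)] = -84
L_2(-4) = (-4)·(-5)·(-7)/[(2)·(1)·(-1)] = 70
L_3(-4) = (-4)·(-5)·(-6)/[(3)·(2)·(1)] = -20
Sum: 3·(35) + 3·(-84) + 9·(70) + 0 = 483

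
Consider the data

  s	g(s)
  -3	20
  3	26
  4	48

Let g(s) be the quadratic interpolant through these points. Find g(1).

0

Evaluate each Lagrange basis at s = 1:
L_0(1) = (-2)·(-3)/[(-6)·(-7)] = 1/7
L_1(1) = (4)·(-3)/[(6)·(-1)] = 2
L_2(1) = (4)·(-2)/[(7)·(1)] = -8/7
Sum: 20·(1/7) + 26·(2) + 48·(-8/7) = 0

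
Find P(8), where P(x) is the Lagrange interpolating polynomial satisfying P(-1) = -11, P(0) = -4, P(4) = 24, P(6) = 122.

L_0(8) = (8)·(4)·(2)/[(-1)·(-5)·(-7)] = -64/35
L_1(8) = (9)·(4)·(2)/[(1)·(-4)·(-6)] = 3
L_2(8) = (9)·(8)·(2)/[(5)·(4)·(-2)] = -18/5
L_3(8) = (9)·(8)·(4)/[(7)·(6)·(2)] = 24/7
Sum: (-11)·(-64/35) + (-4)·(3) + 24·(-18/5) + 122·(24/7) = 340

340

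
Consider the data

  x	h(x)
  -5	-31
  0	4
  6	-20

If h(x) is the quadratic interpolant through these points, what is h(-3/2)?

L_0(-3/2) = (-3/2)·(-15/2)/[(-5)·(-11)] = 9/44
L_1(-3/2) = (7/2)·(-15/2)/[(5)·(-6)] = 7/8
L_2(-3/2) = (7/2)·(-3/2)/[(11)·(6)] = -7/88
Sum: (-31)·(9/44) + 4·(7/8) + (-20)·(-7/88) = -5/4

-5/4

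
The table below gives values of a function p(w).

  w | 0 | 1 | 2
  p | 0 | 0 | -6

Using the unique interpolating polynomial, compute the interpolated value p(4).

-36

Using Newton's divided-difference form:
p[0,1] = (0 - 0) / (1 - 0) = 0
p[1,2] = (-6 - 0) / (2 - 1) = -6
p[0,1,2] = (-6 - 0) / (2 - 0) = -3
p(4) = 0 + 0·(4) + (-3)·(4)·(3) = -36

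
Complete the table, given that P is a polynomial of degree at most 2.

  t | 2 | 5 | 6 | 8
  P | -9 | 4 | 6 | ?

13/2

The 3 known values determine P uniquely (degree ≤ 2).
L_0(8) = (3)·(2)/[(-3)·(-4)] = 1/2
L_1(8) = (6)·(2)/[(3)·(-1)] = -4
L_2(8) = (6)·(3)/[(4)·(1)] = 9/2
Sum: (-9)·(1/2) + 4·(-4) + 6·(9/2) = 13/2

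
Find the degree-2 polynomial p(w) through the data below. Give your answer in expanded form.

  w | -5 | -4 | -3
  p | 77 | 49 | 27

p(w) = 3w^2 - w - 3

Build the Lagrange basis polynomials:
L_0(w) = (w + 4)(w + 3) / [2] = (1/2)w^2 + (7/2)w + 6
L_1(w) = (w + 5)(w + 3) / [-1] = -w^2 - 8w - 15
L_2(w) = (w + 5)(w + 4) / [2] = (1/2)w^2 + (9/2)w + 10
p(w) = 77·L_0 + 49·L_1 + 27·L_2
  77·L_0(w) = (77/2)w^2 + (539/2)w + 462
  49·L_1(w) = -49w^2 - 392w - 735
  27·L_2(w) = (27/2)w^2 + (243/2)w + 270
Adding term by term: 3w^2 - w - 3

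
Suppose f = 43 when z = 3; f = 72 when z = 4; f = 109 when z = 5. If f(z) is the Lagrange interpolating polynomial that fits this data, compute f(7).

207

Evaluate each Lagrange basis at z = 7:
L_0(7) = (3)·(2)/[(-1)·(-2)] = 3
L_1(7) = (4)·(2)/[(1)·(-1)] = -8
L_2(7) = (4)·(3)/[(2)·(1)] = 6
Sum: 43·(3) + 72·(-8) + 109·(6) = 207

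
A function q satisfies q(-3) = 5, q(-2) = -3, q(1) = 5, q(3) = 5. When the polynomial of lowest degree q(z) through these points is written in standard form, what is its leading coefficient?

The leading coefficient equals the top divided difference q[-3,-2,1,3].
q[-3,-2] = (-3 - 5) / (-2 - (-3)) = -8
q[-2,1] = (5 - (-3)) / (1 - (-2)) = 8/3
q[1,3] = (5 - 5) / (3 - 1) = 0
q[-3,-2,1] = (8/3 - (-8)) / (1 - (-3)) = 8/3
q[-2,1,3] = (0 - 8/3) / (3 - (-2)) = -8/15
q[-3,-2,1,3] = (-8/15 - 8/3) / (3 - (-3)) = -8/15

-8/15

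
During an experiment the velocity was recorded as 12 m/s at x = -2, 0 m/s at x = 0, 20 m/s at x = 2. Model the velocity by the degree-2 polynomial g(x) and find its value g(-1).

Evaluate each Lagrange basis at x = -1:
L_0(-1) = (-1)·(-3)/[(-2)·(-4)] = 3/8
L_1(-1) = (1)·(-3)/[(2)·(-2)] = 3/4
L_2(-1) = (1)·(-1)/[(4)·(2)] = -1/8
Sum: 12·(3/8) + 0 + 20·(-1/8) = 2

2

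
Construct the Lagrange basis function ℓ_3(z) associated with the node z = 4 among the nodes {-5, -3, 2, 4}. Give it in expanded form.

ℓ_3(z) = (z + 5)(z + 3)(z - 2) / [(9)·(7)·(2)]
       = (z^3 + 6z^2 - z - 30) / (126)

ℓ_3(z) = (1/126)z^3 + (1/21)z^2 - (1/126)z - 5/21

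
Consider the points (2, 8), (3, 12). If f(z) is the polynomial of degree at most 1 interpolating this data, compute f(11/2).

Evaluate each Lagrange basis at z = 11/2:
L_0(11/2) = (5/2)/[(-1)] = -5/2
L_1(11/2) = (7/2)/[(1)] = 7/2
Sum: 8·(-5/2) + 12·(7/2) = 22

22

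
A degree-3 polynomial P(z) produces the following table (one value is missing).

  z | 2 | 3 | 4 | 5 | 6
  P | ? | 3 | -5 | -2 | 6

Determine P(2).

28

The 4 known values determine P uniquely (degree ≤ 3).
Evaluate each Lagrange basis at z = 2:
L_0(2) = (-2)·(-3)·(-4)/[(-1)·(-2)·(-3)] = 4
L_1(2) = (-1)·(-3)·(-4)/[(1)·(-1)·(-2)] = -6
L_2(2) = (-1)·(-2)·(-4)/[(2)·(1)·(-1)] = 4
L_3(2) = (-1)·(-2)·(-3)/[(3)·(2)·(1)] = -1
Sum: 3·(4) + (-5)·(-6) + (-2)·(4) + 6·(-1) = 28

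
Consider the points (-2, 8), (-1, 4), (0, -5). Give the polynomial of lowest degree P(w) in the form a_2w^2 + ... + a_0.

P(w) = -(5/2)w^2 - (23/2)w - 5

Build the Lagrange basis polynomials:
L_0(w) = (w + 1)w / [2] = (1/2)w^2 + (1/2)w
L_1(w) = (w + 2)w / [-1] = -w^2 - 2w
L_2(w) = (w + 2)(w + 1) / [2] = (1/2)w^2 + (3/2)w + 1
P(w) = 8·L_0 + 4·L_1 + (-5)·L_2
  8·L_0(w) = 4w^2 + 4w
  4·L_1(w) = -4w^2 - 8w
  (-5)·L_2(w) = -(5/2)w^2 - (15/2)w - 5
Adding term by term: -(5/2)w^2 - (23/2)w - 5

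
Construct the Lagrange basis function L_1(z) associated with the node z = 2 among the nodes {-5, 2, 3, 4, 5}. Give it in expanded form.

L_1(z) = -(1/42)z^4 + (1/6)z^3 + (13/42)z^2 - (25/6)z + 50/7

L_1(z) = (z + 5)(z - 3)(z - 4)(z - 5) / [(7)·(-1)·(-2)·(-3)]
       = (z^4 - 7z^3 - 13z^2 + 175z - 300) / (-42)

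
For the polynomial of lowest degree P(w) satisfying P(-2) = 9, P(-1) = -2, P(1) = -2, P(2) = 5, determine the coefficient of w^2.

Build the Lagrange basis polynomials:
L_0(w) = (w + 1)(w - 1)(w - 2) / [-12] = -(1/12)w^3 + (1/6)w^2 + (1/12)w - 1/6
L_1(w) = (w + 2)(w - 1)(w - 2) / [6] = (1/6)w^3 - (1/6)w^2 - (2/3)w + 2/3
L_2(w) = (w + 2)(w + 1)(w - 2) / [-6] = -(1/6)w^3 - (1/6)w^2 + (2/3)w + 2/3
L_3(w) = (w + 2)(w + 1)(w - 1) / [12] = (1/12)w^3 + (1/6)w^2 - (1/12)w - 1/6
P(w) = 9·L_0 + (-2)·L_1 + (-2)·L_2 + 5·L_3
Only the coefficient of w^2 is needed; take it from each L_i and combine:
9·(1/6) + (-2)·(-1/6) + (-2)·(-1/6) + 5·(1/6) = 3

3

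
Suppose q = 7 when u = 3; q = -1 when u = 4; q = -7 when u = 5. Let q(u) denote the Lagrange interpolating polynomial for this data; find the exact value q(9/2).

L_0(9/2) = (1/2)·(-1/2)/[(-1)·(-2)] = -1/8
L_1(9/2) = (3/2)·(-1/2)/[(1)·(-1)] = 3/4
L_2(9/2) = (3/2)·(1/2)/[(2)·(1)] = 3/8
Sum: 7·(-1/8) + (-1)·(3/4) + (-7)·(3/8) = -17/4

-17/4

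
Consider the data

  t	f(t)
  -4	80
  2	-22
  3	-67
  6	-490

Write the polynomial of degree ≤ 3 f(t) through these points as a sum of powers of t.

f(t) = -2t^3 - 2t^2 + 3t - 4

L_0(t) = (t - 2)(t - 3)(t - 6) / [-420] = -(1/420)t^3 + (11/420)t^2 - (3/35)t + 3/35
L_1(t) = (t + 4)(t - 3)(t - 6) / [24] = (1/24)t^3 - (5/24)t^2 - (3/4)t + 3
L_2(t) = (t + 4)(t - 2)(t - 6) / [-21] = -(1/21)t^3 + (4/21)t^2 + (20/21)t - 16/7
L_3(t) = (t + 4)(t - 2)(t - 3) / [120] = (1/120)t^3 - (1/120)t^2 - (7/60)t + 1/5
f(t) = 80·L_0 + (-22)·L_1 + (-67)·L_2 + (-490)·L_3
  80·L_0(t) = -(4/21)t^3 + (44/21)t^2 - (48/7)t + 48/7
  (-22)·L_1(t) = -(11/12)t^3 + (55/12)t^2 + (33/2)t - 66
  (-67)·L_2(t) = (67/21)t^3 - (268/21)t^2 - (1340/21)t + 1072/7
  (-490)·L_3(t) = -(49/12)t^3 + (49/12)t^2 + (343/6)t - 98
Adding term by term: -2t^3 - 2t^2 + 3t - 4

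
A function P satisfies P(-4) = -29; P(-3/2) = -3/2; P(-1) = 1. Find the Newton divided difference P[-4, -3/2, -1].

-2

P[-4,-3/2] = (-3/2 - (-29)) / (-3/2 - (-4)) = 11
P[-3/2,-1] = (1 - (-3/2)) / (-1 - (-3/2)) = 5
P[-4,-3/2,-1] = (5 - 11) / (-1 - (-4)) = -2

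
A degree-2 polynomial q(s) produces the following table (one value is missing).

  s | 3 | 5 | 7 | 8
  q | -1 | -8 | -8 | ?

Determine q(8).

-43/8

The 3 known values determine q uniquely (degree ≤ 2).
L_0(8) = (3)·(1)/[(-2)·(-4)] = 3/8
L_1(8) = (5)·(1)/[(2)·(-2)] = -5/4
L_2(8) = (5)·(3)/[(4)·(2)] = 15/8
Sum: (-1)·(3/8) + (-8)·(-5/4) + (-8)·(15/8) = -43/8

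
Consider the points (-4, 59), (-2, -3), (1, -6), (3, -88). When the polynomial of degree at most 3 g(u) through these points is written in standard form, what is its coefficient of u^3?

-2

The leading coefficient equals the top divided difference g[-4,-2,1,3].
g[-4,-2] = (-3 - 59) / (-2 - (-4)) = -31
g[-2,1] = (-6 - (-3)) / (1 - (-2)) = -1
g[1,3] = (-88 - (-6)) / (3 - 1) = -41
g[-4,-2,1] = (-1 - (-31)) / (1 - (-4)) = 6
g[-2,1,3] = (-41 - (-1)) / (3 - (-2)) = -8
g[-4,-2,1,3] = (-8 - 6) / (3 - (-4)) = -2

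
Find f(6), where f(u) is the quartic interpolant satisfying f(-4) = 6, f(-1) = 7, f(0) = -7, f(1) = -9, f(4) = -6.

Using Newton's divided-difference form:
f[-4,-1] = (7 - 6) / (-1 - (-4)) = 1/3
f[-1,0] = (-7 - 7) / (0 - (-1)) = -14
f[0,1] = (-9 - (-7)) / (1 - 0) = -2
f[1,4] = (-6 - (-9)) / (4 - 1) = 1
f[-4,-1,0] = (-14 - 1/3) / (0 - (-4)) = -43/12
f[-1,0,1] = (-2 - (-14)) / (1 - (-1)) = 6
f[0,1,4] = (1 - (-2)) / (4 - 0) = 3/4
f[-4,-1,0,1] = (6 - (-43/12)) / (1 - (-4)) = 23/12
f[-1,0,1,4] = (3/4 - 6) / (4 - (-1)) = -21/20
f[-4,-1,0,1,4] = (-21/20 - 23/12) / (4 - (-4)) = -89/240
f(6) = 6 + (1/3)·(10) + (-43/12)·(10)·(7) + (23/12)·(10)·(7)·(6) + (-89/240)·(10)·(7)·(6)·(5) = -861/4

-861/4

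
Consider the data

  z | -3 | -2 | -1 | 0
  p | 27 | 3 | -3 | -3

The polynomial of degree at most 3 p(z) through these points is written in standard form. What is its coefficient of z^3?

The leading coefficient equals the top divided difference p[-3,-2,-1,0].
p[-3,-2] = (3 - 27) / (-2 - (-3)) = -24
p[-2,-1] = (-3 - 3) / (-1 - (-2)) = -6
p[-1,0] = (-3 - (-3)) / (0 - (-1)) = 0
p[-3,-2,-1] = (-6 - (-24)) / (-1 - (-3)) = 9
p[-2,-1,0] = (0 - (-6)) / (0 - (-2)) = 3
p[-3,-2,-1,0] = (3 - 9) / (0 - (-3)) = -2

-2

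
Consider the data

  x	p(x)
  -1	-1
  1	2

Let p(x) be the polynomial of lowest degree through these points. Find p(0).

Evaluate each Lagrange basis at x = 0:
L_0(0) = (-1)/[(-2)] = 1/2
L_1(0) = (1)/[(2)] = 1/2
Sum: (-1)·(1/2) + 2·(1/2) = 1/2

1/2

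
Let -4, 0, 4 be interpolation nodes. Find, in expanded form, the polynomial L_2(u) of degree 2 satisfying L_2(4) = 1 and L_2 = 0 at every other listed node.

L_2(u) = (1/32)u^2 + (1/8)u

L_2(u) = (u + 4)u / [(8)·(4)]
       = (u^2 + 4u) / (32)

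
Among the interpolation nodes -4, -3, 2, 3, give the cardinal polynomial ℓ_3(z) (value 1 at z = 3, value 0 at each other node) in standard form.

ℓ_3(z) = (1/42)z^3 + (5/42)z^2 - (1/21)z - 4/7

ℓ_3(z) = (z + 4)(z + 3)(z - 2) / [(7)·(6)·(1)]
       = (z^3 + 5z^2 - 2z - 24) / (42)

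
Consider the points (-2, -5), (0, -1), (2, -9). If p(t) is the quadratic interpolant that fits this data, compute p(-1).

L_0(-1) = (-1)·(-3)/[(-2)·(-4)] = 3/8
L_1(-1) = (1)·(-3)/[(2)·(-2)] = 3/4
L_2(-1) = (1)·(-1)/[(4)·(2)] = -1/8
Sum: (-5)·(3/8) + (-1)·(3/4) + (-9)·(-1/8) = -3/2

-3/2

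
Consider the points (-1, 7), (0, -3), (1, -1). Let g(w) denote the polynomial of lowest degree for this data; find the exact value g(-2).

29

Using Newton's divided-difference form:
g[-1,0] = (-3 - 7) / (0 - (-1)) = -10
g[0,1] = (-1 - (-3)) / (1 - 0) = 2
g[-1,0,1] = (2 - (-10)) / (1 - (-1)) = 6
g(-2) = 7 + (-10)·(-1) + 6·(-1)·(-2) = 29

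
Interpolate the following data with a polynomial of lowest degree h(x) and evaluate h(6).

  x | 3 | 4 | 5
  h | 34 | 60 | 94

136

Evaluate each Lagrange basis at x = 6:
L_0(6) = (2)·(1)/[(-1)·(-2)] = 1
L_1(6) = (3)·(1)/[(1)·(-1)] = -3
L_2(6) = (3)·(2)/[(2)·(1)] = 3
Sum: 34·(1) + 60·(-3) + 94·(3) = 136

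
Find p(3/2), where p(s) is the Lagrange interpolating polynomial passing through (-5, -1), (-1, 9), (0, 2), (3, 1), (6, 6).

-52095/19712

L_0(3/2) = (5/2)·(3/2)·(-3/2)·(-9/2)/[(-4)·(-5)·(-8)·(-11)] = 81/5632
L_1(3/2) = (13/2)·(3/2)·(-3/2)·(-9/2)/[(4)·(-1)·(-4)·(-7)] = -1053/1792
L_2(3/2) = (13/2)·(5/2)·(-3/2)·(-9/2)/[(5)·(1)·(-3)·(-6)] = 39/32
L_3(3/2) = (13/2)·(5/2)·(3/2)·(-9/2)/[(8)·(4)·(3)·(-3)] = 195/512
L_4(3/2) = (13/2)·(5/2)·(3/2)·(-3/2)/[(11)·(7)·(6)·(3)] = -65/2464
Sum: (-1)·(81/5632) + 9·(-1053/1792) + 2·(39/32) + 1·(195/512) + 6·(-65/2464) = -52095/19712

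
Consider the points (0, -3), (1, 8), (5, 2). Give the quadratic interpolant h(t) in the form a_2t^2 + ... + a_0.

h(t) = -(5/2)t^2 + (27/2)t - 3

Newton's divided differences:
h[0,1] = (8 - (-3)) / (1 - 0) = 11
h[1,5] = (2 - 8) / (5 - 1) = -3/2
h[0,1,5] = (-3/2 - 11) / (5 - 0) = -5/2
h(t) = -3 + 11·t + (-5/2)·t(t - 1)
Expanding: h(t) = -(5/2)t^2 + (27/2)t - 3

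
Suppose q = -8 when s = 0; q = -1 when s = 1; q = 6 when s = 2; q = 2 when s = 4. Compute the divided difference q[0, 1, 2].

q[0,1] = (-1 - (-8)) / (1 - 0) = 7
q[1,2] = (6 - (-1)) / (2 - 1) = 7
q[0,1,2] = (7 - 7) / (2 - 0) = 0

0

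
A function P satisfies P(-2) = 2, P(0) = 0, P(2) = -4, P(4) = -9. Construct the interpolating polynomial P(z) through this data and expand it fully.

P(z) = (1/48)z^3 - (1/4)z^2 - (19/12)z

Newton's divided differences:
P[-2,0] = (0 - 2) / (0 - (-2)) = -1
P[0,2] = (-4 - 0) / (2 - 0) = -2
P[2,4] = (-9 - (-4)) / (4 - 2) = -5/2
P[-2,0,2] = (-2 - (-1)) / (2 - (-2)) = -1/4
P[0,2,4] = (-5/2 - (-2)) / (4 - 0) = -1/8
P[-2,0,2,4] = (-1/8 - (-1/4)) / (4 - (-2)) = 1/48
P(z) = 2 + (-1)·(z + 2) + (-1/4)·(z + 2)z + (1/48)·(z + 2)z(z - 2)
Expanding: P(z) = (1/48)z^3 - (1/4)z^2 - (19/12)z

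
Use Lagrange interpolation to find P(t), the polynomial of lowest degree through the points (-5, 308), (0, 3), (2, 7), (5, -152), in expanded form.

P(t) = -2t^3 + 3t^2 + 4t + 3

Build the Lagrange basis polynomials:
L_0(t) = t(t - 2)(t - 5) / [-350] = -(1/350)t^3 + (1/50)t^2 - (1/35)t
L_1(t) = (t + 5)(t - 2)(t - 5) / [50] = (1/50)t^3 - (1/25)t^2 - (1/2)t + 1
L_2(t) = (t + 5)t(t - 5) / [-42] = -(1/42)t^3 + (25/42)t
L_3(t) = (t + 5)t(t - 2) / [150] = (1/150)t^3 + (1/50)t^2 - (1/15)t
P(t) = 308·L_0 + 3·L_1 + 7·L_2 + (-152)·L_3
  308·L_0(t) = -(22/25)t^3 + (154/25)t^2 - (44/5)t
  3·L_1(t) = (3/50)t^3 - (3/25)t^2 - (3/2)t + 3
  7·L_2(t) = -(1/6)t^3 + (25/6)t
  (-152)·L_3(t) = -(76/75)t^3 - (76/25)t^2 + (152/15)t
Adding term by term: -2t^3 + 3t^2 + 4t + 3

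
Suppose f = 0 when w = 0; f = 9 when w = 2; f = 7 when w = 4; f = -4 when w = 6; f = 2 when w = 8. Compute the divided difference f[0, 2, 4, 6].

f[0,2] = (9 - 0) / (2 - 0) = 9/2
f[2,4] = (7 - 9) / (4 - 2) = -1
f[4,6] = (-4 - 7) / (6 - 4) = -11/2
f[0,2,4] = (-1 - 9/2) / (4 - 0) = -11/8
f[2,4,6] = (-11/2 - (-1)) / (6 - 2) = -9/8
f[0,2,4,6] = (-9/8 - (-11/8)) / (6 - 0) = 1/24

1/24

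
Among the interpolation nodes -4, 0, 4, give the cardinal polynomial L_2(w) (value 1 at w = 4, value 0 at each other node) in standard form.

L_2(w) = (1/32)w^2 + (1/8)w

L_2(w) = (w + 4)w / [(8)·(4)]
       = (w^2 + 4w) / (32)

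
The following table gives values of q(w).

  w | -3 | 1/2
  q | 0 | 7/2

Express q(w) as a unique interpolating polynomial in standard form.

Build the Lagrange basis polynomials:
L_0(w) = (w - 1/2) / [-7/2] = -(2/7)w + 1/7
L_1(w) = (w + 3) / [7/2] = (2/7)w + 6/7
q(w) = 0·L_0 + (7/2)·L_1
  0·L_0(w) = 0
  (7/2)·L_1(w) = w + 3
Adding term by term: w + 3

q(w) = w + 3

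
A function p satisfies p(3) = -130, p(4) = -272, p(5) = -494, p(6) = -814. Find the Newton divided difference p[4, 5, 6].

p[4,5] = (-494 - (-272)) / (5 - 4) = -222
p[5,6] = (-814 - (-494)) / (6 - 5) = -320
p[4,5,6] = (-320 - (-222)) / (6 - 4) = -49

-49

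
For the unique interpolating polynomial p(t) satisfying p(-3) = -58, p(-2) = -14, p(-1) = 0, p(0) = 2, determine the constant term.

L_0(t) = (t + 2)(t + 1)t / [-6] = -(1/6)t^3 - (1/2)t^2 - (1/3)t
L_1(t) = (t + 3)(t + 1)t / [2] = (1/2)t^3 + 2t^2 + (3/2)t
L_2(t) = (t + 3)(t + 2)t / [-2] = -(1/2)t^3 - (5/2)t^2 - 3t
L_3(t) = (t + 3)(t + 2)(t + 1) / [6] = (1/6)t^3 + t^2 + (11/6)t + 1
p(t) = (-58)·L_0 + (-14)·L_1 + 0·L_2 + 2·L_3
Only the constant term is needed; take it from each L_i and combine:
(-58)·(0) + (-14)·(0) + 0·(0) + 2·(1) = 2

2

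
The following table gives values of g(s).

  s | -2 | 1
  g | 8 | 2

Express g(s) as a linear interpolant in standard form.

L_0(s) = (s - 1) / [-3] = -(1/3)s + 1/3
L_1(s) = (s + 2) / [3] = (1/3)s + 2/3
g(s) = 8·L_0 + 2·L_1
  8·L_0(s) = -(8/3)s + 8/3
  2·L_1(s) = (2/3)s + 4/3
Adding term by term: -2s + 4

g(s) = -2s + 4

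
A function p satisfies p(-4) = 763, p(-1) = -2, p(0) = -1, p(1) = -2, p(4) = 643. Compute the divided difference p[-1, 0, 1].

-1

p[-1,0] = (-1 - (-2)) / (0 - (-1)) = 1
p[0,1] = (-2 - (-1)) / (1 - 0) = -1
p[-1,0,1] = (-1 - 1) / (1 - (-1)) = -1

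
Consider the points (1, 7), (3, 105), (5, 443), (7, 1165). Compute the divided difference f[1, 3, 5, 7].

f[1,3] = (105 - 7) / (3 - 1) = 49
f[3,5] = (443 - 105) / (5 - 3) = 169
f[5,7] = (1165 - 443) / (7 - 5) = 361
f[1,3,5] = (169 - 49) / (5 - 1) = 30
f[3,5,7] = (361 - 169) / (7 - 3) = 48
f[1,3,5,7] = (48 - 30) / (7 - 1) = 3

3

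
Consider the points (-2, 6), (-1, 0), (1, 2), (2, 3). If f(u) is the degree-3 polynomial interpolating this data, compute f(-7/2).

1075/32

L_0(-7/2) = (-5/2)·(-9/2)·(-11/2)/[(-1)·(-3)·(-4)] = 165/32
L_1(-7/2) = (-3/2)·(-9/2)·(-11/2)/[(1)·(-2)·(-3)] = -99/16
L_2(-7/2) = (-3/2)·(-5/2)·(-11/2)/[(3)·(2)·(-1)] = 55/16
L_3(-7/2) = (-3/2)·(-5/2)·(-9/2)/[(4)·(3)·(1)] = -45/32
Sum: 6·(165/32) + 0 + 2·(55/16) + 3·(-45/32) = 1075/32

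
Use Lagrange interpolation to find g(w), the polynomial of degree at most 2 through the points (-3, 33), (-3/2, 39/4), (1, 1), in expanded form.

g(w) = 3w^2 - 2w

Build the Lagrange basis polynomials:
L_0(w) = (w + 3/2)(w - 1) / [6] = (1/6)w^2 + (1/12)w - 1/4
L_1(w) = (w + 3)(w - 1) / [-15/4] = -(4/15)w^2 - (8/15)w + 4/5
L_2(w) = (w + 3)(w + 3/2) / [10] = (1/10)w^2 + (9/20)w + 9/20
g(w) = 33·L_0 + (39/4)·L_1 + 1·L_2
  33·L_0(w) = (11/2)w^2 + (11/4)w - 33/4
  (39/4)·L_1(w) = -(13/5)w^2 - (26/5)w + 39/5
  1·L_2(w) = (1/10)w^2 + (9/20)w + 9/20
Adding term by term: 3w^2 - 2w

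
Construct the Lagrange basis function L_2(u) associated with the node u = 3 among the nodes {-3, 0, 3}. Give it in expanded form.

L_2(u) = (1/18)u^2 + (1/6)u

L_2(u) = (u + 3)u / [(6)·(3)]
       = (u^2 + 3u) / (18)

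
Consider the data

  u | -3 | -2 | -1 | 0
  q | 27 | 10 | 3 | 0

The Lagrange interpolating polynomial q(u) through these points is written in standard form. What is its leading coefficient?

-1

L_0(u) = (u + 2)(u + 1)u / [-6] = -(1/6)u^3 - (1/2)u^2 - (1/3)u
L_1(u) = (u + 3)(u + 1)u / [2] = (1/2)u^3 + 2u^2 + (3/2)u
L_2(u) = (u + 3)(u + 2)u / [-2] = -(1/2)u^3 - (5/2)u^2 - 3u
L_3(u) = (u + 3)(u + 2)(u + 1) / [6] = (1/6)u^3 + u^2 + (11/6)u + 1
q(u) = 27·L_0 + 10·L_1 + 3·L_2 + 0·L_3
Only the coefficient of u^3 is needed; take it from each L_i and combine:
27·(-1/6) + 10·(1/2) + 3·(-1/2) + 0·(1/6) = -1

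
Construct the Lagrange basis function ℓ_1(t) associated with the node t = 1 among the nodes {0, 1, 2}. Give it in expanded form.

ℓ_1(t) = -t^2 + 2t

ℓ_1(t) = t(t - 2) / [(1)·(-1)]
       = (t^2 - 2t) / (-1)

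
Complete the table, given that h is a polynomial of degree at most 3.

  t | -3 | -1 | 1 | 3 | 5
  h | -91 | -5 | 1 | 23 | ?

157

The 4 known values determine h uniquely (degree ≤ 3).
Evaluate each Lagrange basis at t = 5:
L_0(5) = (6)·(4)·(2)/[(-2)·(-4)·(-6)] = -1
L_1(5) = (8)·(4)·(2)/[(2)·(-2)·(-4)] = 4
L_2(5) = (8)·(6)·(2)/[(4)·(2)·(-2)] = -6
L_3(5) = (8)·(6)·(4)/[(6)·(4)·(2)] = 4
Sum: (-91)·(-1) + (-5)·(4) + 1·(-6) + 23·(4) = 157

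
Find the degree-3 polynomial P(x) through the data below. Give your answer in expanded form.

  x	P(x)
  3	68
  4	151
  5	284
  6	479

P(x) = 2x^3 + x^2 + 2x - 1

L_0(x) = (x - 4)(x - 5)(x - 6) / [-6] = -(1/6)x^3 + (5/2)x^2 - (37/3)x + 20
L_1(x) = (x - 3)(x - 5)(x - 6) / [2] = (1/2)x^3 - 7x^2 + (63/2)x - 45
L_2(x) = (x - 3)(x - 4)(x - 6) / [-2] = -(1/2)x^3 + (13/2)x^2 - 27x + 36
L_3(x) = (x - 3)(x - 4)(x - 5) / [6] = (1/6)x^3 - 2x^2 + (47/6)x - 10
P(x) = 68·L_0 + 151·L_1 + 284·L_2 + 479·L_3
  68·L_0(x) = -(34/3)x^3 + 170x^2 - (2516/3)x + 1360
  151·L_1(x) = (151/2)x^3 - 1057x^2 + (9513/2)x - 6795
  284·L_2(x) = -142x^3 + 1846x^2 - 7668x + 10224
  479·L_3(x) = (479/6)x^3 - 958x^2 + (22513/6)x - 4790
Adding term by term: 2x^3 + x^2 + 2x - 1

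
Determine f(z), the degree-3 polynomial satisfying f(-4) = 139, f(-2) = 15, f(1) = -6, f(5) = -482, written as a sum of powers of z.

Build the Lagrange basis polynomials:
L_0(z) = (z + 2)(z - 1)(z - 5) / [-90] = -(1/90)z^3 + (2/45)z^2 + (7/90)z - 1/9
L_1(z) = (z + 4)(z - 1)(z - 5) / [42] = (1/42)z^3 - (1/21)z^2 - (19/42)z + 10/21
L_2(z) = (z + 4)(z + 2)(z - 5) / [-60] = -(1/60)z^3 - (1/60)z^2 + (11/30)z + 2/3
L_3(z) = (z + 4)(z + 2)(z - 1) / [252] = (1/252)z^3 + (5/252)z^2 + (1/126)z - 2/63
f(z) = 139·L_0 + 15·L_1 + (-6)·L_2 + (-482)·L_3
  139·L_0(z) = -(139/90)z^3 + (278/45)z^2 + (973/90)z - 139/9
  15·L_1(z) = (5/14)z^3 - (5/7)z^2 - (95/14)z + 50/7
  (-6)·L_2(z) = (1/10)z^3 + (1/10)z^2 - (11/5)z - 4
  (-482)·L_3(z) = -(241/126)z^3 - (1205/126)z^2 - (241/63)z + 964/63
Adding term by term: -3z^3 - 4z^2 - 2z + 3

f(z) = -3z^3 - 4z^2 - 2z + 3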